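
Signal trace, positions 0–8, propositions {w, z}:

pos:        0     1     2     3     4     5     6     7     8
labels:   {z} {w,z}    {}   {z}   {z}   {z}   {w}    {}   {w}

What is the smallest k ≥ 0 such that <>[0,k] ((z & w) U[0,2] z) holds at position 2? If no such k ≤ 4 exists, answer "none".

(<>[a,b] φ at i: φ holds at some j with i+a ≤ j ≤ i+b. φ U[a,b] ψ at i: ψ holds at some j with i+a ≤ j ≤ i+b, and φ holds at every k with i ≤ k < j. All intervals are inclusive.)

1

Scan j = 2,3,… for ((z & w) U[0,2] z):
  j=2: fails
  j=3: holds
First hit at j=3, so smallest k = 3-2 = 1.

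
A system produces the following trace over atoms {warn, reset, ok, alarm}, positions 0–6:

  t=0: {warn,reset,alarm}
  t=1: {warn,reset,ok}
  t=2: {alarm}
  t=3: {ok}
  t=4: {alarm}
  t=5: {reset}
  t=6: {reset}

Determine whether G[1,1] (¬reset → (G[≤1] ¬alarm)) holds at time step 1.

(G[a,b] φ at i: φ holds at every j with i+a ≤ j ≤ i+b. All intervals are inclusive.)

Check (¬reset → (G[≤1] ¬alarm)) at every j in [2,2]:
  j=2: antecedent true; consequent fails at 2 → ✗
Fails at j=2 → formula fails.

False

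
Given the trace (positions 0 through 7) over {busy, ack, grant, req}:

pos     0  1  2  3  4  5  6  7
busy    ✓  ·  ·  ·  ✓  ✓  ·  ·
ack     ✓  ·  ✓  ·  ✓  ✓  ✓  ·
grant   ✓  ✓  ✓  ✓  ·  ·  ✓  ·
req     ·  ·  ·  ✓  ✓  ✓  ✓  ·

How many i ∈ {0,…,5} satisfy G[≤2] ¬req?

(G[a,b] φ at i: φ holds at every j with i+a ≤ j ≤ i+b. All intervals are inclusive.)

1

Evaluate at each i in [0,5]:
  i=0: ✓ (all of [0,2])
  i=1: ✗ (fails at j=3)
  i=2: ✗ (fails at j=3)
  i=3: ✗ (fails at j=3)
  i=4: ✗ (fails at j=4)
  i=5: ✗ (fails at j=5)
Positions where it holds: {0} → 1.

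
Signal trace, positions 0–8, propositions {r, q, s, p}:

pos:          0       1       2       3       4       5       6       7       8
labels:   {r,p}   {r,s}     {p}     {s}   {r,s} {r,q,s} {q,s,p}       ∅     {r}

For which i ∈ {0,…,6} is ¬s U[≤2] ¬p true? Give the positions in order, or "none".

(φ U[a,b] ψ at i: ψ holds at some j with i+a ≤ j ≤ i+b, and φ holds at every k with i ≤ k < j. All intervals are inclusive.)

Evaluate at each i in [0,6]:
  i=0: ✓ (rhs at j=1; lhs holds on [0,0])
  i=1: ✓ (rhs at j=1)
  i=2: ✓ (rhs at j=3; lhs holds on [2,2])
  i=3: ✓ (rhs at j=3)
  i=4: ✓ (rhs at j=4)
  i=5: ✓ (rhs at j=5)
  i=6: ✗ (lhs fails at k=6 before rhs at j=7)

0, 1, 2, 3, 4, 5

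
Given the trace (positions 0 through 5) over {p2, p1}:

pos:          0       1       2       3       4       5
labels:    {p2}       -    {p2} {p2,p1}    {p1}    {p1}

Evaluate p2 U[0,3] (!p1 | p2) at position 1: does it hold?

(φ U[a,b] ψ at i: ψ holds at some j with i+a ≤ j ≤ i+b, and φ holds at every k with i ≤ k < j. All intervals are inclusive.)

Need some j in [1,4] with (!p1 | p2), and p2 at every k in [1,j-1].
  j=1: (!p1 | p2) holds; no prefix to check → satisfied.

Yes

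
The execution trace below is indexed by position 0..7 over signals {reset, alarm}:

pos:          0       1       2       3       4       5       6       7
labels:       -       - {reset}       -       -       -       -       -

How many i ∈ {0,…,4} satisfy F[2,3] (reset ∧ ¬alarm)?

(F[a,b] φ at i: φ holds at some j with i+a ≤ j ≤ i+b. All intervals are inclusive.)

Evaluate at each i in [0,4]:
  i=0: ✓ (witness j=2)
  i=1: ✗ (none in [3,4])
  i=2: ✗ (none in [4,5])
  i=3: ✗ (none in [5,6])
  i=4: ✗ (none in [6,7])
Positions where it holds: {0} → 1.

1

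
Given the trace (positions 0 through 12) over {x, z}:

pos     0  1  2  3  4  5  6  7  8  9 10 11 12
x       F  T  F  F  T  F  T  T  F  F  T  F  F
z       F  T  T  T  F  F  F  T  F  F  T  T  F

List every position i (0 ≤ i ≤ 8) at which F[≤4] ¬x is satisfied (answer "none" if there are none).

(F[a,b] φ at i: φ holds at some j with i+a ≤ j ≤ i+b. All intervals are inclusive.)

0, 1, 2, 3, 4, 5, 6, 7, 8

Evaluate at each i in [0,8]:
  i=0: ✓ (witness j=0)
  i=1: ✓ (witness j=2)
  i=2: ✓ (witness j=2)
  i=3: ✓ (witness j=3)
  i=4: ✓ (witness j=5)
  i=5: ✓ (witness j=5)
  i=6: ✓ (witness j=8)
  i=7: ✓ (witness j=8)
  i=8: ✓ (witness j=8)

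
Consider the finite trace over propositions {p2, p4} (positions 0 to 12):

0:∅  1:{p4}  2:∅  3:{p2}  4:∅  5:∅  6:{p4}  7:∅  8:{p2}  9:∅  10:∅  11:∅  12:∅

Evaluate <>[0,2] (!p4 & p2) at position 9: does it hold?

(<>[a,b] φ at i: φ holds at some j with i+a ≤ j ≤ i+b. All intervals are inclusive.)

Check (!p4 & p2) at each j in [9,11]:
  j=9: false
  j=10: false
  j=11: false
No position in the window satisfies it → formula fails.

False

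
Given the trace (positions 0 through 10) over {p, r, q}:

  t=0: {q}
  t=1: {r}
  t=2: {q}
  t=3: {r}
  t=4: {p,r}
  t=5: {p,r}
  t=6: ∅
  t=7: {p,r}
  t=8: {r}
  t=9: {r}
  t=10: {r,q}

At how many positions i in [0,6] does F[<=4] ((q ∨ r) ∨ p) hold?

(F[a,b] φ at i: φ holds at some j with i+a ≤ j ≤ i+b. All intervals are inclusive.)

7

Evaluate at each i in [0,6]:
  i=0: ✓ (witness j=0)
  i=1: ✓ (witness j=1)
  i=2: ✓ (witness j=2)
  i=3: ✓ (witness j=3)
  i=4: ✓ (witness j=4)
  i=5: ✓ (witness j=5)
  i=6: ✓ (witness j=7)
Positions where it holds: {0, 1, 2, 3, 4, 5, 6} → 7.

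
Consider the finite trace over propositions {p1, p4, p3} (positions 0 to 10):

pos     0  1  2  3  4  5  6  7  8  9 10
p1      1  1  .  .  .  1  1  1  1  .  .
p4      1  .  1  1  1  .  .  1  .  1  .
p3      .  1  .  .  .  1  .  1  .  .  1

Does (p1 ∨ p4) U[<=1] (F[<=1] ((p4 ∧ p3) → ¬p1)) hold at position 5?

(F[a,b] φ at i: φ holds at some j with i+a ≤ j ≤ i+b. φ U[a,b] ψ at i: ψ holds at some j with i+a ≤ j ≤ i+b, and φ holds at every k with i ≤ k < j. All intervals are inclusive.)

True

Need some j in [5,6] with F[<=1] ((p4 ∧ p3) → ¬p1), and (p1 ∨ p4) at every k in [5,j-1].
  j=5: F[<=1] ((p4 ∧ p3) → ¬p1) holds; no prefix to check → satisfied.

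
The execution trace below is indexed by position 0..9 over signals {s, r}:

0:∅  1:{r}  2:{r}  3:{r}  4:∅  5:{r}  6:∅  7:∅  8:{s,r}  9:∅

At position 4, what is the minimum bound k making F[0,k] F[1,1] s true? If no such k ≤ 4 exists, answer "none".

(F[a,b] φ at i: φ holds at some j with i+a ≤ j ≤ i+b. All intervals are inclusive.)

Scan j = 4,5,… for F[1,1] s:
  j=4: fails
  j=5: fails
  j=6: fails
  j=7: holds
First hit at j=7, so smallest k = 7-4 = 3.

3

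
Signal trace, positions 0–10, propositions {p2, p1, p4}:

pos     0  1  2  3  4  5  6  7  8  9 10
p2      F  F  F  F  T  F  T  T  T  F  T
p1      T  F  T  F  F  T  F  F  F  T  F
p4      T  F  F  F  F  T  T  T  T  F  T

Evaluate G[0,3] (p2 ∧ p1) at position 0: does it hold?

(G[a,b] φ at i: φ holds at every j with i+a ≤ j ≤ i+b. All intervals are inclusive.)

Check (p2 ∧ p1) at every j in [0,3]:
  j=0: false
  j=1: false
  j=2: false
  j=3: false
Fails at j=0 → formula fails.

No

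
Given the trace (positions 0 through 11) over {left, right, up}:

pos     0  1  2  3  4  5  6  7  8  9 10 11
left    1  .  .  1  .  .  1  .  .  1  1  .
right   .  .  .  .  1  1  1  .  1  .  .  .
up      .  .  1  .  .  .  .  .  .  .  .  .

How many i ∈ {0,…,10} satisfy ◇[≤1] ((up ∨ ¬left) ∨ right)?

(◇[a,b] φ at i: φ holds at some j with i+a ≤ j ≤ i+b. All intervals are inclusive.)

Evaluate at each i in [0,10]:
  i=0: ✓ (witness j=1)
  i=1: ✓ (witness j=1)
  i=2: ✓ (witness j=2)
  i=3: ✓ (witness j=4)
  i=4: ✓ (witness j=4)
  i=5: ✓ (witness j=5)
  i=6: ✓ (witness j=6)
  i=7: ✓ (witness j=7)
  i=8: ✓ (witness j=8)
  i=9: ✗ (none in [9,10])
  i=10: ✓ (witness j=11)
Positions where it holds: {0, 1, 2, 3, 4, 5, 6, 7, 8, 10} → 10.

10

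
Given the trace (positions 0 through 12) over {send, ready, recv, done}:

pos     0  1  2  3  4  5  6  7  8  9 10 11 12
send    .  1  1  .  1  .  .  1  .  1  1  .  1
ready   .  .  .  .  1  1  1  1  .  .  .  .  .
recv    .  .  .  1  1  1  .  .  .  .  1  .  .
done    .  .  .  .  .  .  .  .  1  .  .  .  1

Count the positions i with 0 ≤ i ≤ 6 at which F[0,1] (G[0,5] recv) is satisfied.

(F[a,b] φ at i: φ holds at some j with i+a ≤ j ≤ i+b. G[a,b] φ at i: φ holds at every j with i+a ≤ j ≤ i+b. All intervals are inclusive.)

Evaluate at each i in [0,6]:
  i=0: ✗ (none in [0,1])
  i=1: ✗ (none in [1,2])
  i=2: ✗ (none in [2,3])
  i=3: ✗ (none in [3,4])
  i=4: ✗ (none in [4,5])
  i=5: ✗ (none in [5,6])
  i=6: ✗ (none in [6,7])
Positions where it holds: {} → 0.

0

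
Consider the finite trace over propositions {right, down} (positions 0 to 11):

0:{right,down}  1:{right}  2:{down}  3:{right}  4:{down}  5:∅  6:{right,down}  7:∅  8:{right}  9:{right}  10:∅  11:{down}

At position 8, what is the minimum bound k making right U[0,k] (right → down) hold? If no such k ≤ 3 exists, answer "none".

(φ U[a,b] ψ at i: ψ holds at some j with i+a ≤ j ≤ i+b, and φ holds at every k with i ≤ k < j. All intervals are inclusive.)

2

Need earliest j ≥ 8 with (right → down), and right at every k in [8,j-1].
  j=8: rhs fails.
  j=9: rhs fails.
  j=10: rhs holds; lhs holds on [8,9]. k = 2.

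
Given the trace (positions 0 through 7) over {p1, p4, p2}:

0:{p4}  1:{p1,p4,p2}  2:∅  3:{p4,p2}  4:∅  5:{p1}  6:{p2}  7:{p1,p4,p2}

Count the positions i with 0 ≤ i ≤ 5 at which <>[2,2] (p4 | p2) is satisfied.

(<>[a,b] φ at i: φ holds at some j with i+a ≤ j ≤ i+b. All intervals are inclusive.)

Evaluate at each i in [0,5]:
  i=0: ✗ (none in [2,2])
  i=1: ✓ (witness j=3)
  i=2: ✗ (none in [4,4])
  i=3: ✗ (none in [5,5])
  i=4: ✓ (witness j=6)
  i=5: ✓ (witness j=7)
Positions where it holds: {1, 4, 5} → 3.

3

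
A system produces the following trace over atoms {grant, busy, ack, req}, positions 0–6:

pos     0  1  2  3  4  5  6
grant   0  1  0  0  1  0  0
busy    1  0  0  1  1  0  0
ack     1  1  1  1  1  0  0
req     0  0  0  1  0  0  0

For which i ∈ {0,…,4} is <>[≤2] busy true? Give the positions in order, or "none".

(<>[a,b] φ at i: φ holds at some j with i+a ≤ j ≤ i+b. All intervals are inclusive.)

Evaluate at each i in [0,4]:
  i=0: ✓ (witness j=0)
  i=1: ✓ (witness j=3)
  i=2: ✓ (witness j=3)
  i=3: ✓ (witness j=3)
  i=4: ✓ (witness j=4)

0, 1, 2, 3, 4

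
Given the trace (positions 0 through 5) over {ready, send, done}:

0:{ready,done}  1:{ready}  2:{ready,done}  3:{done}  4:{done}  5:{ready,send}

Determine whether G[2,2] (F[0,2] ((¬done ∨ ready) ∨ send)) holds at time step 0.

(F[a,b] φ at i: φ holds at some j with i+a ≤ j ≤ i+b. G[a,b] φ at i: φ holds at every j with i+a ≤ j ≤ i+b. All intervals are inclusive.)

True

Check F[0,2] ((¬done ∨ ready) ∨ send) at every j in [2,2]:
  j=2: holds (witness at 2)
All positions satisfy it → formula holds.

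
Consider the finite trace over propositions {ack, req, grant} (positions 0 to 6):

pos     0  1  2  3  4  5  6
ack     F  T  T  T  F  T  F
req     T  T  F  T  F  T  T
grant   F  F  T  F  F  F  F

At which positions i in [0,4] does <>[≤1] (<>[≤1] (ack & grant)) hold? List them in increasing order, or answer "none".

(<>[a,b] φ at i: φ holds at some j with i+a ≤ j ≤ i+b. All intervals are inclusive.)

0, 1, 2

Evaluate at each i in [0,4]:
  i=0: ✓ (witness j=1)
  i=1: ✓ (witness j=1)
  i=2: ✓ (witness j=2)
  i=3: ✗ (none in [3,4])
  i=4: ✗ (none in [4,5])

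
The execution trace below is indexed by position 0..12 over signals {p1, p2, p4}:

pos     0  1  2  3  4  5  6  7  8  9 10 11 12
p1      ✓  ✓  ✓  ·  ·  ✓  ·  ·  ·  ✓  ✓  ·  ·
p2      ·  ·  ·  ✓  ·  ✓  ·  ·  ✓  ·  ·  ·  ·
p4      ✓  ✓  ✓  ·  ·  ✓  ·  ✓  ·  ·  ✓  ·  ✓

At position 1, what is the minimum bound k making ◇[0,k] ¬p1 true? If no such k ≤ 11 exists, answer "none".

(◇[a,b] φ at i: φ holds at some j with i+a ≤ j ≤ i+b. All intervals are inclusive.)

Scan j = 1,2,… for ¬p1:
  j=1: fails
  j=2: fails
  j=3: holds
First hit at j=3, so smallest k = 3-1 = 2.

2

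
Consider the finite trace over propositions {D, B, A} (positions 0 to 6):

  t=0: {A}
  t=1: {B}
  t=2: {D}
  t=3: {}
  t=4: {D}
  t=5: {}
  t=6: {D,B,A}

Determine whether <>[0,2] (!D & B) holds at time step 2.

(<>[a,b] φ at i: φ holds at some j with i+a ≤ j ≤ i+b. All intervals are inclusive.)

Does not hold

Check (!D & B) at each j in [2,4]:
  j=2: false
  j=3: false
  j=4: false
No position in the window satisfies it → formula fails.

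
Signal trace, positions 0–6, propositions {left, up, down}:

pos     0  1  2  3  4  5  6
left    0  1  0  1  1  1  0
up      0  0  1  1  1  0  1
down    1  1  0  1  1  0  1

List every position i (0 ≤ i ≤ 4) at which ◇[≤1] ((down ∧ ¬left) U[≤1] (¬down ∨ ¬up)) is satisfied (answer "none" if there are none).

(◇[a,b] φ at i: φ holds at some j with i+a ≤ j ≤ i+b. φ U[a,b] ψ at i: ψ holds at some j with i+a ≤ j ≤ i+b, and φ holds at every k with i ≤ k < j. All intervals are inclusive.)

0, 1, 2, 4

Evaluate at each i in [0,4]:
  i=0: ✓ (witness j=0)
  i=1: ✓ (witness j=1)
  i=2: ✓ (witness j=2)
  i=3: ✗ (none in [3,4])
  i=4: ✓ (witness j=5)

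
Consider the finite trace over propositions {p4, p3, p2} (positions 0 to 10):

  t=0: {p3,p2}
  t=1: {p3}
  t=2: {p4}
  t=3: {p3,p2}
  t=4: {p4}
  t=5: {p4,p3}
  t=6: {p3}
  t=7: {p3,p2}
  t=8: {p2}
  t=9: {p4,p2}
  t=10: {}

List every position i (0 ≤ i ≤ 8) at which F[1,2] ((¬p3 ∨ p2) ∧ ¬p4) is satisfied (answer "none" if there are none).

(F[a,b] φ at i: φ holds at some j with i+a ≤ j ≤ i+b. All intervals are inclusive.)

1, 2, 5, 6, 7, 8

Evaluate at each i in [0,8]:
  i=0: ✗ (none in [1,2])
  i=1: ✓ (witness j=3)
  i=2: ✓ (witness j=3)
  i=3: ✗ (none in [4,5])
  i=4: ✗ (none in [5,6])
  i=5: ✓ (witness j=7)
  i=6: ✓ (witness j=7)
  i=7: ✓ (witness j=8)
  i=8: ✓ (witness j=10)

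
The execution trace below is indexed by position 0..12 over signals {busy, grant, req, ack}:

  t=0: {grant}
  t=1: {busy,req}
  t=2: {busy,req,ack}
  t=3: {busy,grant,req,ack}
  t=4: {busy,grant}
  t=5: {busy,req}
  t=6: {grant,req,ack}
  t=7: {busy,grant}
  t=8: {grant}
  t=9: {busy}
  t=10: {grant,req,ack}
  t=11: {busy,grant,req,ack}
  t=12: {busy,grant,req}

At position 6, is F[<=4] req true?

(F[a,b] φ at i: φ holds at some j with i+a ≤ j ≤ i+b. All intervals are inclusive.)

Check req at each j in [6,10]:
  j=6: true
  j=7: false
  j=8: false
  j=9: false
  j=10: true
Found at j=6 → formula holds.

True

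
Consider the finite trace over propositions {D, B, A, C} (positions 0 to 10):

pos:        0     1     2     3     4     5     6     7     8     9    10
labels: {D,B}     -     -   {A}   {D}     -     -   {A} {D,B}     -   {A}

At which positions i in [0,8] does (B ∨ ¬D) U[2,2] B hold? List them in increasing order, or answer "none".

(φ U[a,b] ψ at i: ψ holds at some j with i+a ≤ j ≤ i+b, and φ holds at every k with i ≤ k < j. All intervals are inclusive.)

6

Evaluate at each i in [0,8]:
  i=0: ✗ (no rhs in [2,2])
  i=1: ✗ (no rhs in [3,3])
  i=2: ✗ (no rhs in [4,4])
  i=3: ✗ (no rhs in [5,5])
  i=4: ✗ (no rhs in [6,6])
  i=5: ✗ (no rhs in [7,7])
  i=6: ✓ (rhs at j=8; lhs holds on [6,7])
  i=7: ✗ (no rhs in [9,9])
  i=8: ✗ (no rhs in [10,10])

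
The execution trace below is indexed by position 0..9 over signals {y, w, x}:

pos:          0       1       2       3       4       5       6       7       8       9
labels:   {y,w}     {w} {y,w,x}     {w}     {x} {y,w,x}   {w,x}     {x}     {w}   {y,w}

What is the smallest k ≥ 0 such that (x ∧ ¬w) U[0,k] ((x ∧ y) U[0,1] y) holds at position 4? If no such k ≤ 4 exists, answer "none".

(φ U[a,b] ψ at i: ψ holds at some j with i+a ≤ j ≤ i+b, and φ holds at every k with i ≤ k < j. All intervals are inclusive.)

1

Need earliest j ≥ 4 with ((x ∧ y) U[0,1] y), and (x ∧ ¬w) at every k in [4,j-1].
  j=4: rhs fails.
  j=5: rhs holds; lhs holds on [4,4]. k = 1.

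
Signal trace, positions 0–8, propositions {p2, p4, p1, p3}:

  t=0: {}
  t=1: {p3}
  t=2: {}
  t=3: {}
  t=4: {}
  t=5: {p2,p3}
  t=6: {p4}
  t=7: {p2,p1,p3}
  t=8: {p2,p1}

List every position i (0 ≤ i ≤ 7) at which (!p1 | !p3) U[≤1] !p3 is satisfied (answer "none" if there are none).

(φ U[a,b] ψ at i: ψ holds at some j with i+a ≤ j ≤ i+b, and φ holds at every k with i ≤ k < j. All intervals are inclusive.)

0, 1, 2, 3, 4, 5, 6

Evaluate at each i in [0,7]:
  i=0: ✓ (rhs at j=0)
  i=1: ✓ (rhs at j=2; lhs holds on [1,1])
  i=2: ✓ (rhs at j=2)
  i=3: ✓ (rhs at j=3)
  i=4: ✓ (rhs at j=4)
  i=5: ✓ (rhs at j=6; lhs holds on [5,5])
  i=6: ✓ (rhs at j=6)
  i=7: ✗ (lhs fails at k=7 before rhs at j=8)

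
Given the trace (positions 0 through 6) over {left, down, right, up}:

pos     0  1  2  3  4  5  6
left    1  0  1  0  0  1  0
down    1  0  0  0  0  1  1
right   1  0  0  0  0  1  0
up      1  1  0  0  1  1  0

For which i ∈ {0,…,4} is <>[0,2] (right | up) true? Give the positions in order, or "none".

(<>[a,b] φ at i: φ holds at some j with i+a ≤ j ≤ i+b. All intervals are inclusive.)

Evaluate at each i in [0,4]:
  i=0: ✓ (witness j=0)
  i=1: ✓ (witness j=1)
  i=2: ✓ (witness j=4)
  i=3: ✓ (witness j=4)
  i=4: ✓ (witness j=4)

0, 1, 2, 3, 4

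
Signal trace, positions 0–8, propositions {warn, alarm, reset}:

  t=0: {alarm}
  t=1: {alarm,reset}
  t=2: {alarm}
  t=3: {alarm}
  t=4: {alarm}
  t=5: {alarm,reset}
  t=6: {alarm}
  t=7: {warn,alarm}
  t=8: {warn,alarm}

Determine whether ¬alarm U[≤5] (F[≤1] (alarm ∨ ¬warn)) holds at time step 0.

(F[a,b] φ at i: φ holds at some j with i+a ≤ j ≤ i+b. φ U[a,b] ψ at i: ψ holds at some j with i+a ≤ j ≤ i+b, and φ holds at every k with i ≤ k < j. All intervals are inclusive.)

Need some j in [0,5] with F[≤1] (alarm ∨ ¬warn), and ¬alarm at every k in [0,j-1].
  j=0: F[≤1] (alarm ∨ ¬warn) holds; no prefix to check → satisfied.

True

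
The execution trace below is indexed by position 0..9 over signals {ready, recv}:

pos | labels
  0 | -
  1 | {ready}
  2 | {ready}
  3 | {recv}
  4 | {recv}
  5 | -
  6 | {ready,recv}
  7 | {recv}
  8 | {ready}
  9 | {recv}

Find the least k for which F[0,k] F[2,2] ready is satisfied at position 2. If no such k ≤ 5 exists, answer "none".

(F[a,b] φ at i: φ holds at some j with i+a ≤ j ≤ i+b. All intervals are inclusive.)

Scan j = 2,3,… for F[2,2] ready:
  j=2: fails
  j=3: fails
  j=4: holds
First hit at j=4, so smallest k = 4-2 = 2.

2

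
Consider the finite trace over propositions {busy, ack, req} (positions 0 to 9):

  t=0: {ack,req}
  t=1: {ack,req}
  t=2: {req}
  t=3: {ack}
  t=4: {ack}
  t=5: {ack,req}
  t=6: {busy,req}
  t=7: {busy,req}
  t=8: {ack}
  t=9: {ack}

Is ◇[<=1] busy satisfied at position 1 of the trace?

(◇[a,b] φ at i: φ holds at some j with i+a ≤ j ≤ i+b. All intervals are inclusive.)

Check busy at each j in [1,2]:
  j=1: false
  j=2: false
No position in the window satisfies it → formula fails.

No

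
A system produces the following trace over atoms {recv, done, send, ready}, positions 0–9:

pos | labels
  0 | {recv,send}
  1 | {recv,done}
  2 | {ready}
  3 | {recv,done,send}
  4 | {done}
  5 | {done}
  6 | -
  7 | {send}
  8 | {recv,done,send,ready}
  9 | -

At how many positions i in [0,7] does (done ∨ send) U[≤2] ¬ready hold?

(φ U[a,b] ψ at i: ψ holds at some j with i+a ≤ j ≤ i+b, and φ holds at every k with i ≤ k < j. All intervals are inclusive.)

Evaluate at each i in [0,7]:
  i=0: ✓ (rhs at j=0)
  i=1: ✓ (rhs at j=1)
  i=2: ✗ (lhs fails at k=2 before rhs at j=3)
  i=3: ✓ (rhs at j=3)
  i=4: ✓ (rhs at j=4)
  i=5: ✓ (rhs at j=5)
  i=6: ✓ (rhs at j=6)
  i=7: ✓ (rhs at j=7)
Positions where it holds: {0, 1, 3, 4, 5, 6, 7} → 7.

7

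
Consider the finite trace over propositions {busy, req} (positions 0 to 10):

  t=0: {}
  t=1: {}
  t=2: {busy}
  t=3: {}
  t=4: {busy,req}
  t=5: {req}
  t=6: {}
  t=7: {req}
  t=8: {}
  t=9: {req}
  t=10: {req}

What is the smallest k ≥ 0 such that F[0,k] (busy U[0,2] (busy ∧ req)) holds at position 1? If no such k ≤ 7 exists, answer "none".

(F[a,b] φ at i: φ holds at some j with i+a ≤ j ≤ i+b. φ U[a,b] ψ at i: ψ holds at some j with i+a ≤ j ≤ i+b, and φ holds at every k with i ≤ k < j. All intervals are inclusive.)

3

Scan j = 1,2,… for (busy U[0,2] (busy ∧ req)):
  j=1: fails
  j=2: fails
  j=3: fails
  j=4: holds
First hit at j=4, so smallest k = 4-1 = 3.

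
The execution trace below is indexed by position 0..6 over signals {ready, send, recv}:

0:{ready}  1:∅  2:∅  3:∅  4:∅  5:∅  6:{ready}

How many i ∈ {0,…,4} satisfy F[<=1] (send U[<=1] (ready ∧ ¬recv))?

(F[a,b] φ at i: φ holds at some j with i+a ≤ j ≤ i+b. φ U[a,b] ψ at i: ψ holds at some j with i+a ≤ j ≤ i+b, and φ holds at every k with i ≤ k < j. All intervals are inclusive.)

Evaluate at each i in [0,4]:
  i=0: ✓ (witness j=0)
  i=1: ✗ (none in [1,2])
  i=2: ✗ (none in [2,3])
  i=3: ✗ (none in [3,4])
  i=4: ✗ (none in [4,5])
Positions where it holds: {0} → 1.

1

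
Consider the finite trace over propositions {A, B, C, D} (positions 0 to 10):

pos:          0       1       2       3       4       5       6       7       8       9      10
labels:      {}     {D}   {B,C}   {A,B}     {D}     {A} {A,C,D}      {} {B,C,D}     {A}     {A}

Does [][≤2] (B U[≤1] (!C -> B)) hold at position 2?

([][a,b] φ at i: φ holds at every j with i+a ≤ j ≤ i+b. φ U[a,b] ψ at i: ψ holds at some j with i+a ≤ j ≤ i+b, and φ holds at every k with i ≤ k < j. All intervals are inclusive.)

No

Check (B U[≤1] (!C -> B)) at every j in [2,4]:
  j=2: holds
  j=3: holds
  j=4: fails
Fails at j=4 → formula fails.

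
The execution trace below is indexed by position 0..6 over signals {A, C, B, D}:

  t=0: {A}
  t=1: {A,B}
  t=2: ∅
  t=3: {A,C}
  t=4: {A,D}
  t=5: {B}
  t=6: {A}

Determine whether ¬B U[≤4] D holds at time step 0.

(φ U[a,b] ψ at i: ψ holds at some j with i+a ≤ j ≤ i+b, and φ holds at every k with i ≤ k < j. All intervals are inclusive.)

No

Need some j in [0,4] with D, and ¬B at every k in [0,j-1].
  j=0: D false.
  j=1: D false.
  j=2: D false.
  j=3: D false.
  j=4: D holds, but ¬B fails at k=1 → not this j.
No j in the window works → until fails.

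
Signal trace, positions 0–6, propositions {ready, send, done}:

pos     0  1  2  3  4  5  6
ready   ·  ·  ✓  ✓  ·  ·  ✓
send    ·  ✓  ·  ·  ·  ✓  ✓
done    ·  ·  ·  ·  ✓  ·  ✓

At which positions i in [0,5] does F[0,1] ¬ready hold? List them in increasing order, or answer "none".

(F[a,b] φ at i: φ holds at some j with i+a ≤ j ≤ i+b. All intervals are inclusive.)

0, 1, 3, 4, 5

Evaluate at each i in [0,5]:
  i=0: ✓ (witness j=0)
  i=1: ✓ (witness j=1)
  i=2: ✗ (none in [2,3])
  i=3: ✓ (witness j=4)
  i=4: ✓ (witness j=4)
  i=5: ✓ (witness j=5)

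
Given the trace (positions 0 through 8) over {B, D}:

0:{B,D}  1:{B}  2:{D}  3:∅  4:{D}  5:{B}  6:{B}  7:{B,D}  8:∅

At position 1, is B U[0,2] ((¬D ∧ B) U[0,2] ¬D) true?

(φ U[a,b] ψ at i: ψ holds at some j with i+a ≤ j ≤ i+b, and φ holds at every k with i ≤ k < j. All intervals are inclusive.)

True

Need some j in [1,3] with ((¬D ∧ B) U[0,2] ¬D), and B at every k in [1,j-1].
  j=1: ((¬D ∧ B) U[0,2] ¬D) holds; no prefix to check → satisfied.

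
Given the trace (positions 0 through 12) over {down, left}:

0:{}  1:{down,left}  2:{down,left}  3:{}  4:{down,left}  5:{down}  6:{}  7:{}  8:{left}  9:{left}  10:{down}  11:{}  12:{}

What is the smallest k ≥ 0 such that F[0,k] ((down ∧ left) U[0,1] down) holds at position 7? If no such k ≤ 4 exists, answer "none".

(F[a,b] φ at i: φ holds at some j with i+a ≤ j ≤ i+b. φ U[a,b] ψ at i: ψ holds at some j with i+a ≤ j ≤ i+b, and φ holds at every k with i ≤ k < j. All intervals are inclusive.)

Scan j = 7,8,… for ((down ∧ left) U[0,1] down):
  j=7: fails
  j=8: fails
  j=9: fails
  j=10: holds
First hit at j=10, so smallest k = 10-7 = 3.

3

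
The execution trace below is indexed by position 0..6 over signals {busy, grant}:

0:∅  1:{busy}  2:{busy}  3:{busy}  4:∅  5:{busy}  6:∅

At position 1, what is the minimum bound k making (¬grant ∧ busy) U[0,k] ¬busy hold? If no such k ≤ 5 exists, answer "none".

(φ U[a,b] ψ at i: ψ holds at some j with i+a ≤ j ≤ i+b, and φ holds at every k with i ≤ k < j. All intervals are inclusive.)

3

Need earliest j ≥ 1 with ¬busy, and (¬grant ∧ busy) at every k in [1,j-1].
  j=1: rhs fails.
  j=2: rhs fails.
  j=3: rhs fails.
  j=4: rhs holds; lhs holds on [1,3]. k = 3.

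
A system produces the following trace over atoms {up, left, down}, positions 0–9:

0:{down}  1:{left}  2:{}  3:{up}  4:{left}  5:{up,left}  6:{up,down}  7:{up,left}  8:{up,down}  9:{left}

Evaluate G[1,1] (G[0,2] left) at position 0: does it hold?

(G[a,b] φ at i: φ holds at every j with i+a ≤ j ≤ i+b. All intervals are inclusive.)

Check G[0,2] left at every j in [1,1]:
  j=1: fails at 2
Fails at j=1 → formula fails.

Does not hold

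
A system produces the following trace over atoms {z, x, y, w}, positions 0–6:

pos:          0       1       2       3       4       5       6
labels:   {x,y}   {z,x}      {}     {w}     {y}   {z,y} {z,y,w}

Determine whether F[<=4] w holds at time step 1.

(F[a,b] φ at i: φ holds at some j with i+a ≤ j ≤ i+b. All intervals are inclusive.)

Check w at each j in [1,5]:
  j=1: false
  j=2: false
  j=3: true
  j=4: false
  j=5: false
Found at j=3 → formula holds.

Yes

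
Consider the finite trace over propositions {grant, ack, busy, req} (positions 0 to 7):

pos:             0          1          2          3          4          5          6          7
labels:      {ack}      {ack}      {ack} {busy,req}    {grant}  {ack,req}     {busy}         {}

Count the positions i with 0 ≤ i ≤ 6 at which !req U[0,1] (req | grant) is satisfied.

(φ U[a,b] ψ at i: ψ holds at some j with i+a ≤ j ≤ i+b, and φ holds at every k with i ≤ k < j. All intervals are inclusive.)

4

Evaluate at each i in [0,6]:
  i=0: ✗ (no rhs in [0,1])
  i=1: ✗ (no rhs in [1,2])
  i=2: ✓ (rhs at j=3; lhs holds on [2,2])
  i=3: ✓ (rhs at j=3)
  i=4: ✓ (rhs at j=4)
  i=5: ✓ (rhs at j=5)
  i=6: ✗ (no rhs in [6,7])
Positions where it holds: {2, 3, 4, 5} → 4.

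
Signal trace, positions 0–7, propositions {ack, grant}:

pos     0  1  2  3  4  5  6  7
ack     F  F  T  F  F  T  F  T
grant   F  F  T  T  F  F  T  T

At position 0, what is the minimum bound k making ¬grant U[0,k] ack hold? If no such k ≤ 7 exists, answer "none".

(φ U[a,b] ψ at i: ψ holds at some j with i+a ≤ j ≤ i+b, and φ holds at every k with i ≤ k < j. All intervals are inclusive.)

Need earliest j ≥ 0 with ack, and ¬grant at every k in [0,j-1].
  j=0: rhs fails.
  j=1: rhs fails.
  j=2: rhs holds; lhs holds on [0,1]. k = 2.

2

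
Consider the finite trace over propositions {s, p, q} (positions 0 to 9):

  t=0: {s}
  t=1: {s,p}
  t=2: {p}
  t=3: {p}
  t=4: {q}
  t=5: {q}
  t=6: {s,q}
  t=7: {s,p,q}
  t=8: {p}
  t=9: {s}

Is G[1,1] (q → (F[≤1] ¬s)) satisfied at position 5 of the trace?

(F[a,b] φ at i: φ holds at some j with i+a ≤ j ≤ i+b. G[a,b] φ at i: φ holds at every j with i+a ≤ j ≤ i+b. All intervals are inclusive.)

Check (q → (F[≤1] ¬s)) at every j in [6,6]:
  j=6: antecedent true; consequent fails (none in [6,7]) → ✗
Fails at j=6 → formula fails.

No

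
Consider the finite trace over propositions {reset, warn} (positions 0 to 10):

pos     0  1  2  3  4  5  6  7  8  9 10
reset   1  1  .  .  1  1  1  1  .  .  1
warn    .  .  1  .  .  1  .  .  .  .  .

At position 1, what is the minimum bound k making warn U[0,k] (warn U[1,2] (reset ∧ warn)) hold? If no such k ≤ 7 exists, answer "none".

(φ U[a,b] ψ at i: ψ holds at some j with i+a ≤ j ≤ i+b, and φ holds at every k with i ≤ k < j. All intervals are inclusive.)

Need earliest j ≥ 1 with (warn U[1,2] (reset ∧ warn)), and warn at every k in [1,j-1].
  j=1: rhs fails.
  j=2: rhs fails.
  j=3: rhs fails.
  j=4: rhs fails.
  j=5: rhs fails.
  j=6: rhs fails.
  j=7: rhs fails.
  j=8: rhs fails.
No witness within the range → none.

none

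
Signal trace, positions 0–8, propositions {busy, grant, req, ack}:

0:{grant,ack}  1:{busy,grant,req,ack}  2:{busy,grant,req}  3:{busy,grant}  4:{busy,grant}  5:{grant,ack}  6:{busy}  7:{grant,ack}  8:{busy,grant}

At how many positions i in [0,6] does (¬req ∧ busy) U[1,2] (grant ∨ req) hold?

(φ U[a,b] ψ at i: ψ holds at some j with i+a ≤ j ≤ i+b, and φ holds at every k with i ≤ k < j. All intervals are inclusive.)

Evaluate at each i in [0,6]:
  i=0: ✗ (lhs fails at k=0 before rhs at j=1)
  i=1: ✗ (lhs fails at k=1 before rhs at j=2)
  i=2: ✗ (lhs fails at k=2 before rhs at j=3)
  i=3: ✓ (rhs at j=4; lhs holds on [3,3])
  i=4: ✓ (rhs at j=5; lhs holds on [4,4])
  i=5: ✗ (lhs fails at k=5 before rhs at j=7)
  i=6: ✓ (rhs at j=7; lhs holds on [6,6])
Positions where it holds: {3, 4, 6} → 3.

3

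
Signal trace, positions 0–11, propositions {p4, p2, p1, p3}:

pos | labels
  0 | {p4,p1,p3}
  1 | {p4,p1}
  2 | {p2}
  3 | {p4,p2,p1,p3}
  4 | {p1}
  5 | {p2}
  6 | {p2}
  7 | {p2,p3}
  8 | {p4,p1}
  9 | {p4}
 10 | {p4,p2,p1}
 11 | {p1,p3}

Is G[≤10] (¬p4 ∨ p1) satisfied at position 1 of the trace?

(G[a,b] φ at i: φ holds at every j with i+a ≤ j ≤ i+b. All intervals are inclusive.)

Does not hold

Check (¬p4 ∨ p1) at every j in [1,11]:
  j=1: true
  j=2: true
  j=3: true
  j=4: true
  j=5: true
  j=6: true
  j=7: true
  j=8: true
  j=9: false
  j=10: true
  j=11: true
Fails at j=9 → formula fails.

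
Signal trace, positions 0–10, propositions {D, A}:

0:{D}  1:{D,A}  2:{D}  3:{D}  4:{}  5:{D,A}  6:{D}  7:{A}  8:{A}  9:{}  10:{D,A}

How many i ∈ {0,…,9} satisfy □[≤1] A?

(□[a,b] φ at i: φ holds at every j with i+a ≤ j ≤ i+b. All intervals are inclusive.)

1

Evaluate at each i in [0,9]:
  i=0: ✗ (fails at j=0)
  i=1: ✗ (fails at j=2)
  i=2: ✗ (fails at j=2)
  i=3: ✗ (fails at j=3)
  i=4: ✗ (fails at j=4)
  i=5: ✗ (fails at j=6)
  i=6: ✗ (fails at j=6)
  i=7: ✓ (all of [7,8])
  i=8: ✗ (fails at j=9)
  i=9: ✗ (fails at j=9)
Positions where it holds: {7} → 1.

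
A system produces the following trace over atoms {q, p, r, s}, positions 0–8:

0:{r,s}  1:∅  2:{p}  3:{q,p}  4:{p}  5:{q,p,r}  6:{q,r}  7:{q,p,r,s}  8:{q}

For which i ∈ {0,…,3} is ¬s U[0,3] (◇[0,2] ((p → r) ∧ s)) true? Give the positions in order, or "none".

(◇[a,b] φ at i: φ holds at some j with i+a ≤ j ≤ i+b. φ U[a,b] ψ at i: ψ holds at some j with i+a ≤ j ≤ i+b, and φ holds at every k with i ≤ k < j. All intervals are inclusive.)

0, 2, 3

Evaluate at each i in [0,3]:
  i=0: ✓ (rhs at j=0)
  i=1: ✗ (no rhs in [1,4])
  i=2: ✓ (rhs at j=5; lhs holds on [2,4])
  i=3: ✓ (rhs at j=5; lhs holds on [3,4])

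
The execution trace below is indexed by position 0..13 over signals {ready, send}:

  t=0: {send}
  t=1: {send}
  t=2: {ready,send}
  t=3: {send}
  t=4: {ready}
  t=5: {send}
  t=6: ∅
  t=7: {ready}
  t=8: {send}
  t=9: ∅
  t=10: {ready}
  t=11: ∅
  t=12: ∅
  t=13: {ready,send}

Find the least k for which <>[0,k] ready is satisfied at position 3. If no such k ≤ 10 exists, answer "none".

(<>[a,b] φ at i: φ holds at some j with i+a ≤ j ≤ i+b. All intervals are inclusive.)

Scan j = 3,4,… for ready:
  j=3: fails
  j=4: holds
First hit at j=4, so smallest k = 4-3 = 1.

1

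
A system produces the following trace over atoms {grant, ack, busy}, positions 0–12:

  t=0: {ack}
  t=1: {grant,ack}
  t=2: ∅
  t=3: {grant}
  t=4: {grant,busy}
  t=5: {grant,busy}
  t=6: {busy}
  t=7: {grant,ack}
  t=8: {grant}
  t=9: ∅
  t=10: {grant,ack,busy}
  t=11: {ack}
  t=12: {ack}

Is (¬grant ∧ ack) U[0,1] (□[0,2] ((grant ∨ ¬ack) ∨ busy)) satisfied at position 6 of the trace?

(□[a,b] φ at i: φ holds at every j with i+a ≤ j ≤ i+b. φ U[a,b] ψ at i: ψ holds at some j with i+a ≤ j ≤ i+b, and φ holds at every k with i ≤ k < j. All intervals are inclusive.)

Need some j in [6,7] with □[0,2] ((grant ∨ ¬ack) ∨ busy), and (¬grant ∧ ack) at every k in [6,j-1].
  j=6: □[0,2] ((grant ∨ ¬ack) ∨ busy) holds; no prefix to check → satisfied.

True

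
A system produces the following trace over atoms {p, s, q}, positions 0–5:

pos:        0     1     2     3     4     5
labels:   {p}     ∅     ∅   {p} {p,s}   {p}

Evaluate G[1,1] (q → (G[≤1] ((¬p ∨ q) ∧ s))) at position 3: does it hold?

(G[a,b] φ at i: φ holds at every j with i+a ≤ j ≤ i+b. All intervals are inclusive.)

Holds

Check (q → (G[≤1] ((¬p ∨ q) ∧ s))) at every j in [4,4]:
  j=4: antecedent false → ✓
All positions satisfy it → formula holds.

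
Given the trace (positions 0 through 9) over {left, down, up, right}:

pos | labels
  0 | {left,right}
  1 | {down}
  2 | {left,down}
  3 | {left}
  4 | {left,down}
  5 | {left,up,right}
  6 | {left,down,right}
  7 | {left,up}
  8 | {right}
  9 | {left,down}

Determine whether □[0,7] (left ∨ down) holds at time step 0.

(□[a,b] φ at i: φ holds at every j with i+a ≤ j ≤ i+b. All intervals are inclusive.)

Check (left ∨ down) at every j in [0,7]:
  j=0: true
  j=1: true
  j=2: true
  j=3: true
  j=4: true
  j=5: true
  j=6: true
  j=7: true
All positions satisfy it → formula holds.

True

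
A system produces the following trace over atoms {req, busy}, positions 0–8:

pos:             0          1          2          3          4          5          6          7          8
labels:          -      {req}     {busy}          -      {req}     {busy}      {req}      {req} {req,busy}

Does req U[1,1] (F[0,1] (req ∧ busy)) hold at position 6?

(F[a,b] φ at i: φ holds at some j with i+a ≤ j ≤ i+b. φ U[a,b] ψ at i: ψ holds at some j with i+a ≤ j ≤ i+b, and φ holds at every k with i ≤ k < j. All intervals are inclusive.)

Need some j in [7,7] with F[0,1] (req ∧ busy), and req at every k in [6,j-1].
  j=7: F[0,1] (req ∧ busy) holds; req holds at every k in [6,6] → satisfied.

True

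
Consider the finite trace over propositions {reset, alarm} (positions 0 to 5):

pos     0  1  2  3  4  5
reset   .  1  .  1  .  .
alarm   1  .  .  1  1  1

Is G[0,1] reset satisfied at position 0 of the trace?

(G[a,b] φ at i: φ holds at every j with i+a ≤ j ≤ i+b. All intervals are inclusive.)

Does not hold

Check reset at every j in [0,1]:
  j=0: false
  j=1: true
Fails at j=0 → formula fails.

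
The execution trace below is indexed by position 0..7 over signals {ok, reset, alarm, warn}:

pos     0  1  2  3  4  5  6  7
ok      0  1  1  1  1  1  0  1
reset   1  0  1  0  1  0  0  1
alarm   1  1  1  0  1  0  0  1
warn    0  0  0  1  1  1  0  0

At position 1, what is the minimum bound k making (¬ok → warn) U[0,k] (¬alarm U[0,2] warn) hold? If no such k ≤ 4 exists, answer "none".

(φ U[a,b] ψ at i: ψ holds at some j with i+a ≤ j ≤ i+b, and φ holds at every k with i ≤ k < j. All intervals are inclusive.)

2

Need earliest j ≥ 1 with (¬alarm U[0,2] warn), and (¬ok → warn) at every k in [1,j-1].
  j=1: rhs fails.
  j=2: rhs fails.
  j=3: rhs holds; lhs holds on [1,2]. k = 2.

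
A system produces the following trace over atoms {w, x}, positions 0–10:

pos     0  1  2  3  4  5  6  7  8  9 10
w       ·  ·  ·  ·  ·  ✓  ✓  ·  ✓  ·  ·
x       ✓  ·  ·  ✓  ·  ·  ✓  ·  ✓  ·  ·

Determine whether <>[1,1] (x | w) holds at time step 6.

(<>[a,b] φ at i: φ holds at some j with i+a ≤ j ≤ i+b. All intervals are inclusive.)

Check (x | w) at each j in [7,7]:
  j=7: false
No position in the window satisfies it → formula fails.

No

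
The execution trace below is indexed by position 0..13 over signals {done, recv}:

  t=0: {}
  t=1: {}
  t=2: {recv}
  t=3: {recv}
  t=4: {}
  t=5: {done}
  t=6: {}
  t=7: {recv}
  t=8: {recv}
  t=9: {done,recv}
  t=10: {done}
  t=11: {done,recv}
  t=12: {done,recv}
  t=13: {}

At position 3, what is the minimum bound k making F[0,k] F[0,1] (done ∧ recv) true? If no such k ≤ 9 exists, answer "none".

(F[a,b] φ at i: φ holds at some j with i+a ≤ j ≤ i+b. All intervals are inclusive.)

Scan j = 3,4,… for F[0,1] (done ∧ recv):
  j=3: fails
  j=4: fails
  j=5: fails
  j=6: fails
  j=7: fails
  j=8: holds
First hit at j=8, so smallest k = 8-3 = 5.

5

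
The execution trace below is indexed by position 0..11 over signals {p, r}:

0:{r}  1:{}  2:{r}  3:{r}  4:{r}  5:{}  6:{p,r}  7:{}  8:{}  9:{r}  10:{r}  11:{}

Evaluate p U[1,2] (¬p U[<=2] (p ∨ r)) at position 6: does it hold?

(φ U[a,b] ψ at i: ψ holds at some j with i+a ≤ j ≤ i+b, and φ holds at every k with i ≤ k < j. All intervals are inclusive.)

Need some j in [7,8] with (¬p U[<=2] (p ∨ r)), and p at every k in [6,j-1].
  j=7: (¬p U[<=2] (p ∨ r)) holds; p holds at every k in [6,6] → satisfied.

Holds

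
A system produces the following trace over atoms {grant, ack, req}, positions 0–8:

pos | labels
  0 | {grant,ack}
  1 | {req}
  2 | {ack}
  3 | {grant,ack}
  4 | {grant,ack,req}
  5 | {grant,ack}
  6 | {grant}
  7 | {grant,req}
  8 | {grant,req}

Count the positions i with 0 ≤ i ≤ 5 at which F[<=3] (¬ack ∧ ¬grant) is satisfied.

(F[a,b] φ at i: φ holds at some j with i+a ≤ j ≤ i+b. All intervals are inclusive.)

2

Evaluate at each i in [0,5]:
  i=0: ✓ (witness j=1)
  i=1: ✓ (witness j=1)
  i=2: ✗ (none in [2,5])
  i=3: ✗ (none in [3,6])
  i=4: ✗ (none in [4,7])
  i=5: ✗ (none in [5,8])
Positions where it holds: {0, 1} → 2.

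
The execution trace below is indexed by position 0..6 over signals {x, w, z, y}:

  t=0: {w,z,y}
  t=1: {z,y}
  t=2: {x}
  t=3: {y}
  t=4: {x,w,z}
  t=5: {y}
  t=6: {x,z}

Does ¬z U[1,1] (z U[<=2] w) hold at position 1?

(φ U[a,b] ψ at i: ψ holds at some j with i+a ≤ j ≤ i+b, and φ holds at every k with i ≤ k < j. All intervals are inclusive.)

No

Need some j in [2,2] with (z U[<=2] w), and ¬z at every k in [1,j-1].
  j=2: (z U[<=2] w) — fails.
No j in the window works → until fails.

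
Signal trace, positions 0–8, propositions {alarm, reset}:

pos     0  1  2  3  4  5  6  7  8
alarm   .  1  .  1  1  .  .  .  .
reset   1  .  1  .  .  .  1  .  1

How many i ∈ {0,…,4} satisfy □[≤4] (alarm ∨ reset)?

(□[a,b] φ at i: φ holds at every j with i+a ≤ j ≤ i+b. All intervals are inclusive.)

1

Evaluate at each i in [0,4]:
  i=0: ✓ (all of [0,4])
  i=1: ✗ (fails at j=5)
  i=2: ✗ (fails at j=5)
  i=3: ✗ (fails at j=5)
  i=4: ✗ (fails at j=5)
Positions where it holds: {0} → 1.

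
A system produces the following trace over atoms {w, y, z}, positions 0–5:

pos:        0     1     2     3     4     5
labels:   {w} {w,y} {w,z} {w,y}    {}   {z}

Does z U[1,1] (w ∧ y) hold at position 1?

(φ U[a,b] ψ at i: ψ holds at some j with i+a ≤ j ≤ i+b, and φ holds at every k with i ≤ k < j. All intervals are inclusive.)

False

Need some j in [2,2] with (w ∧ y), and z at every k in [1,j-1].
  j=2: (w ∧ y) false.
No j in the window works → until fails.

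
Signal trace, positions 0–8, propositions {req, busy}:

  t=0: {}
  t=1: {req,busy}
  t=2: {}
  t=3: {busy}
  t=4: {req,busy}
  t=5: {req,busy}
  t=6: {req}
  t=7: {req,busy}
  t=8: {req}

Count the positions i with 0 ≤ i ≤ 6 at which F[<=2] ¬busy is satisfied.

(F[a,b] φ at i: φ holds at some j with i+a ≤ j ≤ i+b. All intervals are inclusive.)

6

Evaluate at each i in [0,6]:
  i=0: ✓ (witness j=0)
  i=1: ✓ (witness j=2)
  i=2: ✓ (witness j=2)
  i=3: ✗ (none in [3,5])
  i=4: ✓ (witness j=6)
  i=5: ✓ (witness j=6)
  i=6: ✓ (witness j=6)
Positions where it holds: {0, 1, 2, 4, 5, 6} → 6.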